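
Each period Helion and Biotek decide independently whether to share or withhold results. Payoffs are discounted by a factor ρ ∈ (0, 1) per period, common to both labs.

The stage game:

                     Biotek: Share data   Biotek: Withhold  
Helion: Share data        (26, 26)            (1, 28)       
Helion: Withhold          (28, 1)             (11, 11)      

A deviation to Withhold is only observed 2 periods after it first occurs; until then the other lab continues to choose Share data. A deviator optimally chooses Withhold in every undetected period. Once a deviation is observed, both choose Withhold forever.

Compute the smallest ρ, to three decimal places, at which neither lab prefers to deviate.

0.343

Deviating for the 2 undetected periods gains 28−26 = 2 per period over cooperation, then loses 26−11 = 15 per period forever once punishment starts.
Gain: 2(1 + ρ + … + ρ^1); loss: 15·ρ^2/(1−ρ).
No profitable deviation ⇔ 2(1−ρ^2) ≤ 15·ρ^2, i.e. ρ^2 ≥ 2/(2+15) = 2/17.
Hence ρ ≥ (2/17)^(1/2) ≈ 0.343.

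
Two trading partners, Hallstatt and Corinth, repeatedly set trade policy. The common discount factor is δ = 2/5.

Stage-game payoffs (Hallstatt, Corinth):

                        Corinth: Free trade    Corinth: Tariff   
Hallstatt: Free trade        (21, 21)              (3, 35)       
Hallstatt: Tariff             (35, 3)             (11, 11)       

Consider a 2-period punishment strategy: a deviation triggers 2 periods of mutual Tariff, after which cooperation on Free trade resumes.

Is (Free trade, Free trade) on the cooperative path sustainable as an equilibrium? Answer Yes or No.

IC: δ+…+δ^2 ≥ (35−21)/(21−11) = 7/5.
At δ = 2/5: partial sum = 0.5600 < 1.4000. Cooperation not sustainable.

No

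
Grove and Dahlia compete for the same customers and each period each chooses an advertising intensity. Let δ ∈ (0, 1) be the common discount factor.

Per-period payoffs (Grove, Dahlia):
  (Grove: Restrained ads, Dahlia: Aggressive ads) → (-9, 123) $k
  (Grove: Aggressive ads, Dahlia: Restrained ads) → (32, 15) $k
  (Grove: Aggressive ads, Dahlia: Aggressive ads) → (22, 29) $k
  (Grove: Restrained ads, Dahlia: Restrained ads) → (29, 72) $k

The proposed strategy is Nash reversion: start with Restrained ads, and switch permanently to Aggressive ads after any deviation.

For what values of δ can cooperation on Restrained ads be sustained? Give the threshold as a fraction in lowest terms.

51/94

For Grove: deviation gain 32−29 = 3, per-period punishment loss 29−22 = 7. IC gives δ ≥ 3/10.
For Dahlia: gain 51, loss 43 per period, so δ ≥ 51/94.
The tighter constraint is Dahlia's, so cooperation needs δ ≥ 51/94.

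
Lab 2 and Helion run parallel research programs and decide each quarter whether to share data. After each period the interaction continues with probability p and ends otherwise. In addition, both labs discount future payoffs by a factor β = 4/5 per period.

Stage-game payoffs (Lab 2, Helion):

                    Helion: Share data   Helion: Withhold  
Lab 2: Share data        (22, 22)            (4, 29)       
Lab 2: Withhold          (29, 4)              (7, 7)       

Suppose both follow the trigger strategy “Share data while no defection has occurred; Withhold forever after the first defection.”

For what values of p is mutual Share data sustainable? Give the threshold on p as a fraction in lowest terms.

With continuation probability p and discount β, the effective per-period discount factor is βp.
Grim-trigger IC: βp ≥ (29−22)/(29−7) = 7/22.
So p ≥ (7/22)/(4/5) = 35/88.

35/88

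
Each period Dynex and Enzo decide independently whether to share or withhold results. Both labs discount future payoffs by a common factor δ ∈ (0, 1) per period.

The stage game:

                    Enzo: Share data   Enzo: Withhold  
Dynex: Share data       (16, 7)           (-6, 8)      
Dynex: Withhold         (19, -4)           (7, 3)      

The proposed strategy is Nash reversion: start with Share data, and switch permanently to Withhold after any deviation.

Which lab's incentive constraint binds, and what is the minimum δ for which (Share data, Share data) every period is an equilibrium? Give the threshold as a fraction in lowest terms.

Dynex's threshold: (19−16)/(19−7) = 1/4.
Enzo's threshold: (8−7)/(8−3) = 1/5.
1/4 > 1/5, so Dynex binds and δ* = 1/4.

Dynex; δ ≥ 1/4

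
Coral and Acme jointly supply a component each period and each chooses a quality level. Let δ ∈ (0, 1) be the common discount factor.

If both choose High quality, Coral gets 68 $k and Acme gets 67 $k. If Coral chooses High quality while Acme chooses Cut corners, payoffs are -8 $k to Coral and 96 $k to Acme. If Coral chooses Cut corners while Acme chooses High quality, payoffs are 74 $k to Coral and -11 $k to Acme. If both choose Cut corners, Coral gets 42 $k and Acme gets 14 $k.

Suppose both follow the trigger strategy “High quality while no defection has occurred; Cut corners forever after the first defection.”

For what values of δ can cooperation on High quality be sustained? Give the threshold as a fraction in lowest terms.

29/82

Coral: cooperation gives 68 each period; deviation gives 74 once then 42 forever.
  68/(1−δ) ≥ 74 + 42δ/(1−δ) ⇒ δ ≥ 6/32 = 3/16.
Acme: cooperation gives 67 each period; deviation gives 96 once then 14 forever.
  δ ≥ 29/82.
Both must hold, so the binding constraint is Acme's: δ ≥ 29/82.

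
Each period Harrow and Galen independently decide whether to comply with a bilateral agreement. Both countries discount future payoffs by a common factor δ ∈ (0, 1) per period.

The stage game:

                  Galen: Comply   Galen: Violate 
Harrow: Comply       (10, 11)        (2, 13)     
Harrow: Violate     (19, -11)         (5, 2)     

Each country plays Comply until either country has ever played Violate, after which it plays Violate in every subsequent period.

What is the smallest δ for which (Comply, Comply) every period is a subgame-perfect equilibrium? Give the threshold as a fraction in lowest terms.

9/14

For Harrow: deviation gain 19−10 = 9, per-period punishment loss 10−5 = 5. IC gives δ ≥ 9/14.
For Galen: gain 2, loss 9 per period, so δ ≥ 2/11.
The tighter constraint is Harrow's, so cooperation needs δ ≥ 9/14.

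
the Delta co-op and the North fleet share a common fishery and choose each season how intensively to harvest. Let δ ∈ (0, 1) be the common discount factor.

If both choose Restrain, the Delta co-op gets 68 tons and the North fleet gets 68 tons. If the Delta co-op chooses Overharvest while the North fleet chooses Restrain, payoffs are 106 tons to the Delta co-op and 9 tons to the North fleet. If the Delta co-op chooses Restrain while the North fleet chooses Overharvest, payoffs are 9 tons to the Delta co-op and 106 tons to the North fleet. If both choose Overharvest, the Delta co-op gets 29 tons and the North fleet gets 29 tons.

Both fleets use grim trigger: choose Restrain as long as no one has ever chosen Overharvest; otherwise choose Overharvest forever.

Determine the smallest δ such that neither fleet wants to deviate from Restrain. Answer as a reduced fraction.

38/77

One-period gain from deviating is 106 − 68 = 38. The loss is 68 − 29 = 39 in every subsequent period, with present value 39·δ/(1−δ).
Deviation is unprofitable when 39·δ/(1−δ) ≥ 38, i.e. δ/(1−δ) ≥ 38/39.
Equivalently δ ≥ 38/(38+39) = 38/77.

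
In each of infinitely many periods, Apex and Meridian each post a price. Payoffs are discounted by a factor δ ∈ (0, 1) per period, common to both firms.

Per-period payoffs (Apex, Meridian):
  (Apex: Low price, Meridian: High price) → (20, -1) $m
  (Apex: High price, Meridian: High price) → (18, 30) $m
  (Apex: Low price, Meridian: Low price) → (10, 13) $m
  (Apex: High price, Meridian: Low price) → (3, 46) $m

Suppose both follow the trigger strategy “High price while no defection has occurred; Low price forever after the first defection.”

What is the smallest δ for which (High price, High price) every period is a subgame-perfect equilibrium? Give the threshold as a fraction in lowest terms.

Apex's threshold: (20−18)/(20−10) = 1/5.
Meridian's threshold: (46−30)/(46−13) = 16/33.
1/5 < 16/33, so Meridian binds and δ* = 16/33.

16/33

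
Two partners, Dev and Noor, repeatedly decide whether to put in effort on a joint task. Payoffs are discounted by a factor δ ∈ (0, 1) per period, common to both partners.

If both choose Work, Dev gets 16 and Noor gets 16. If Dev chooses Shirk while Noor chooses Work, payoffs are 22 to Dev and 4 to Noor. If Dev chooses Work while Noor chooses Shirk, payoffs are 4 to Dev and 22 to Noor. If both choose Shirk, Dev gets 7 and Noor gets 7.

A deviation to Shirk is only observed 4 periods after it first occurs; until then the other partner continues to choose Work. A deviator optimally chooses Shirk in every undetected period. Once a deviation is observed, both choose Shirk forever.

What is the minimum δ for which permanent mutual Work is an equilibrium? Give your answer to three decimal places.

0.795

Deviating for the 4 undetected periods gains 22−16 = 6 per period over cooperation, then loses 16−7 = 9 per period forever once punishment starts.
Gain: 6(1 + δ + … + δ^3); loss: 9·δ^4/(1−δ).
No profitable deviation ⇔ 6(1−δ^4) ≤ 9·δ^4, i.e. δ^4 ≥ 6/(6+9) = 2/5.
Hence δ ≥ (2/5)^(1/4) ≈ 0.795.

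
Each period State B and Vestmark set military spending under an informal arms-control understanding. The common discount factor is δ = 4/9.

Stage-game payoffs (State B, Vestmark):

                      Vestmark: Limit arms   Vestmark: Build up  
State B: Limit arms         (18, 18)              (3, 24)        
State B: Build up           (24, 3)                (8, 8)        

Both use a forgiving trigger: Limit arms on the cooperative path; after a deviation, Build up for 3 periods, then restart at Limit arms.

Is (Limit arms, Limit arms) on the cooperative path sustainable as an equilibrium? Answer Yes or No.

Yes

A one-shot deviation gives 24 now, then 8 for 3 periods, then back to 18.
Gain from deviating: (24−18) today; loss: (18−8) in each of the next 3 periods.
No-deviation condition: (18−8)(δ+…+δ^3) ≥ 24−18, i.e. δ+…+δ^3 ≥ 3/5.
At δ = 4/9: δ+…+δ^3 = 0.7298 ≥ 0.6000.
So cooperation is sustainable.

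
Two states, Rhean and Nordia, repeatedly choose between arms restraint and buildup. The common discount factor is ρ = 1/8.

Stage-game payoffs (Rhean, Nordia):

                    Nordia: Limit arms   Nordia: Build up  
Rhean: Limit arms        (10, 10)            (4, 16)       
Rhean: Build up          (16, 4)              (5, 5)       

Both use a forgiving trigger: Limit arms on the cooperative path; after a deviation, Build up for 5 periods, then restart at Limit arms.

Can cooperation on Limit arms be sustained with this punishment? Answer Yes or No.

IC: ρ+…+ρ^5 ≥ (16−10)/(10−5) = 6/5.
At ρ = 1/8: partial sum = 0.1429 < 1.2000. Cooperation not sustainable.

No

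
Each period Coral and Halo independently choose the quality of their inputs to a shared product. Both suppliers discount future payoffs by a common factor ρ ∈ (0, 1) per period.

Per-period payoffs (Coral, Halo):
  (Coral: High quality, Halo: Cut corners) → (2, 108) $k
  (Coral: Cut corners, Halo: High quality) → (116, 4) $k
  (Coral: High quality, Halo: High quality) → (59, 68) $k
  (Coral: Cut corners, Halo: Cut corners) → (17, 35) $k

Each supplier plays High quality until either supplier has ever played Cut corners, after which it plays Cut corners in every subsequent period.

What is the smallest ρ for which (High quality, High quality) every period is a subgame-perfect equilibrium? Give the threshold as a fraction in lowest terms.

19/33

For Coral: deviation gain 116−59 = 57, per-period punishment loss 59−17 = 42. IC gives ρ ≥ 57/99 = 19/33.
For Halo: gain 40, loss 33 per period, so ρ ≥ 40/73.
The tighter constraint is Coral's, so cooperation needs ρ ≥ 19/33.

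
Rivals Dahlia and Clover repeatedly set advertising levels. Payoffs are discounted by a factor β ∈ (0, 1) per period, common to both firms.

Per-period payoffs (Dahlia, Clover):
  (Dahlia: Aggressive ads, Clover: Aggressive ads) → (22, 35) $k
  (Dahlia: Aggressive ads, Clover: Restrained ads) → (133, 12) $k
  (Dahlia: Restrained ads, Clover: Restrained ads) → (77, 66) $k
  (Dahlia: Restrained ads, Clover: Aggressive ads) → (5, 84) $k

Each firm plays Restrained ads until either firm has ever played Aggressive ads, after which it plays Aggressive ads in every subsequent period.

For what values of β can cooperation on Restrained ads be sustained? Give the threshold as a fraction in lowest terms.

56/111

For Dahlia: deviation gain 133−77 = 56, per-period punishment loss 77−22 = 55. IC gives β ≥ 56/111.
For Clover: gain 18, loss 31 per period, so β ≥ 18/49.
The tighter constraint is Dahlia's, so cooperation needs β ≥ 56/111.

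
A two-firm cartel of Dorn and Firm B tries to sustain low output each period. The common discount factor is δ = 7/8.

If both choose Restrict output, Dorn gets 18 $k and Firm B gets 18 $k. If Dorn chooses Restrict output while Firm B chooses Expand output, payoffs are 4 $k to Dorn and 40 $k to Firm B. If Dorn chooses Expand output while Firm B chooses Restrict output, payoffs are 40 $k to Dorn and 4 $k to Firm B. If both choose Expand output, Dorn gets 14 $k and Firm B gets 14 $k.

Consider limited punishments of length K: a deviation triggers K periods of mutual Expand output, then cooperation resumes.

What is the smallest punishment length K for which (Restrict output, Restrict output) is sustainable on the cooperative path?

12

Need Σ_{k=1}^{K} δ^k ≥ (40−18)/(18−14) = 5.5000 at δ = 7/8.
At K = 11 the sum is 5.3887 < 5.5000; at K = 12 it is 5.5901 ≥ 5.5000.
So the minimum punishment length is K = 12.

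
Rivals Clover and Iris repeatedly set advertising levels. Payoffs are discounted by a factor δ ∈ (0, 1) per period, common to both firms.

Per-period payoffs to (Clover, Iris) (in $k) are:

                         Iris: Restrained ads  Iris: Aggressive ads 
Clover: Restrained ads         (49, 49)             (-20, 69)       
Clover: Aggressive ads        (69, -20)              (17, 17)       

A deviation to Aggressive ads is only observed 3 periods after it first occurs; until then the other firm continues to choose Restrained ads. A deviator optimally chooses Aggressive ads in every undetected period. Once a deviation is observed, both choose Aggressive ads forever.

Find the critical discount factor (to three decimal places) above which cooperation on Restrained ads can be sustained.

The best deviation is to choose Aggressive ads for all 3 undetected periods, earning 69 each, then 17 forever once detected.
Deviation value: 69(1−δ^3)/(1−δ) + 17δ^3/(1−δ); cooperation value: 49/(1−δ).
IC: 49 ≥ 69(1−δ^3) + 17δ^3 = 69 − 52δ^3.
So δ^3 ≥ 20/52 = 5/13, giving δ ≥ (5/13)^(1/3) ≈ 0.727.

0.727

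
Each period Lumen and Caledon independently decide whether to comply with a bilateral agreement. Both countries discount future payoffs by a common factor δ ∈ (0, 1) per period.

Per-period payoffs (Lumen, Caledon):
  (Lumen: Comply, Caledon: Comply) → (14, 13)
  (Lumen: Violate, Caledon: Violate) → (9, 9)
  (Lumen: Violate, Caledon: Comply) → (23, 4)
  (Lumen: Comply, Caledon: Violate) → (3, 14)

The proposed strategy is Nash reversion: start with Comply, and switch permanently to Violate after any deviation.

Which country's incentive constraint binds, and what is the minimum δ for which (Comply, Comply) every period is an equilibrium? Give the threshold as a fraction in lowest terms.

For Lumen: deviation gain 23−14 = 9, per-period punishment loss 14−9 = 5. IC gives δ ≥ 9/14.
For Caledon: gain 1, loss 4 per period, so δ ≥ 1/5.
The tighter constraint is Lumen's, so cooperation needs δ ≥ 9/14.

Lumen; δ ≥ 9/14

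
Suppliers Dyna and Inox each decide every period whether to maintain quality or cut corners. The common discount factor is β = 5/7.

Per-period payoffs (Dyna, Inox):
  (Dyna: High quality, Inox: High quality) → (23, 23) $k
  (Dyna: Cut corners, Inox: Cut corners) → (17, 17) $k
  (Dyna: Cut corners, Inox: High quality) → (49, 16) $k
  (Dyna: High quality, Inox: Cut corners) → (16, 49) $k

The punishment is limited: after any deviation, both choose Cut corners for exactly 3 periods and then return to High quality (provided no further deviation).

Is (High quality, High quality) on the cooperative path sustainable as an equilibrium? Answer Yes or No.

A one-shot deviation gives 49 now, then 17 for 3 periods, then back to 23.
Gain from deviating: (49−23) today; loss: (23−17) in each of the next 3 periods.
No-deviation condition: (23−17)(β+…+β^3) ≥ 49−23, i.e. β+…+β^3 ≥ 13/3.
At β = 5/7: β+…+β^3 = 1.5889 < 4.3333.
So cooperation is not sustainable.

No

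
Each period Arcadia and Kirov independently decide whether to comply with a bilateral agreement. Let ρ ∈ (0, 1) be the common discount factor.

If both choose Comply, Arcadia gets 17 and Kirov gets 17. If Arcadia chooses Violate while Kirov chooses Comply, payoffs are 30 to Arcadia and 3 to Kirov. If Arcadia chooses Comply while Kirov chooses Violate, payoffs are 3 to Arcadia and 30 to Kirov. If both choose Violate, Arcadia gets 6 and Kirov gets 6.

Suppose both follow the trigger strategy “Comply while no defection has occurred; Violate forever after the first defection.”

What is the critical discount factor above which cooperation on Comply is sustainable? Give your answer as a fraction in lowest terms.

One-period gain from deviating is 30 − 17 = 13. The loss is 17 − 6 = 11 in every subsequent period, with present value 11·ρ/(1−ρ).
Deviation is unprofitable when 11·ρ/(1−ρ) ≥ 13, i.e. ρ/(1−ρ) ≥ 13/11.
Equivalently ρ ≥ 13/(13+11) = 13/24.

13/24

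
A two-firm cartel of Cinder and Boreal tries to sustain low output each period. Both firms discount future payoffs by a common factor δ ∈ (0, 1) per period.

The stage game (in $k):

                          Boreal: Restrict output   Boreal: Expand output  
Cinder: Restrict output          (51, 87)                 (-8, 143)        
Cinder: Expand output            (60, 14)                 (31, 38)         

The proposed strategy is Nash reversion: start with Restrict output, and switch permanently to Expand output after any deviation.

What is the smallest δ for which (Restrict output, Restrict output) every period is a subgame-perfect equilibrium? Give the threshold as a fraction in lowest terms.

8/15

Cinder: cooperation gives 51 each period; deviation gives 60 once then 31 forever.
  51/(1−δ) ≥ 60 + 31δ/(1−δ) ⇒ δ ≥ 9/29.
Boreal: cooperation gives 87 each period; deviation gives 143 once then 38 forever.
  δ ≥ 56/105 = 8/15.
Both must hold, so the binding constraint is Boreal's: δ ≥ 8/15.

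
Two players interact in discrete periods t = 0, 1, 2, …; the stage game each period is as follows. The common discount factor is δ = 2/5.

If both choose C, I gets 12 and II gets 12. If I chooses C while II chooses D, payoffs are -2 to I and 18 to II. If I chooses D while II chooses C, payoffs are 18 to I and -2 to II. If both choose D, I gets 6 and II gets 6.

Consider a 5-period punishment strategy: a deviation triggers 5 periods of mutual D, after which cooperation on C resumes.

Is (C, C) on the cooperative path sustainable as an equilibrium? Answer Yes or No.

No

Comparing payoff streams over the 6 periods until play realigns: cooperate → 12(1+δ+…+δ^5); deviate → 18 + 6(δ+…+δ^5).
Cooperation is sustained iff (12−6)(δ+…+δ^5) ≥ 18−12.
δ+…+δ^5 = 2/5·(1−(2/5)^5)/(1−2/5) = 0.6598, and (18−12)/(12−6) = 1.0000.
0.6598 < 1.0000, so cooperation is not sustainable.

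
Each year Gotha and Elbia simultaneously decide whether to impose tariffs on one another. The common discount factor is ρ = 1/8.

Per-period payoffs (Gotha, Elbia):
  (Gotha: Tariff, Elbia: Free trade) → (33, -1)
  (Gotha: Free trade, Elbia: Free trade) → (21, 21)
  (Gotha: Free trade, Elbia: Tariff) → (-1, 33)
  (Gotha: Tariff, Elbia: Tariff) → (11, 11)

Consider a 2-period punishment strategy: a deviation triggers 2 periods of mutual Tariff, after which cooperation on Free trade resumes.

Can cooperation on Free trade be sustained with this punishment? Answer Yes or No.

Comparing payoff streams over the 3 periods until play realigns: cooperate → 21(1+ρ+…+ρ^2); deviate → 33 + 11(ρ+…+ρ^2).
Cooperation is sustained iff (21−11)(ρ+…+ρ^2) ≥ 33−21.
ρ+…+ρ^2 = 1/8·(1−(1/8)^2)/(1−1/8) = 0.1406, and (33−21)/(21−11) = 1.2000.
0.1406 < 1.2000, so cooperation is not sustainable.

No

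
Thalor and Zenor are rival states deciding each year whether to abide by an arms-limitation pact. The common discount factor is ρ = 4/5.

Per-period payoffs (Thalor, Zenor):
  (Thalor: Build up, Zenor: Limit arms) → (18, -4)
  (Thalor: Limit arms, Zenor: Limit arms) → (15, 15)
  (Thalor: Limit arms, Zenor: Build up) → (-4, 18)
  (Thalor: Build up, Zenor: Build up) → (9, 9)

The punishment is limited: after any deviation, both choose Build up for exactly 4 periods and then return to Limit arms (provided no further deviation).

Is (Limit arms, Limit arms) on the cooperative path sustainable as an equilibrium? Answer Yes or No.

Yes

Comparing payoff streams over the 5 periods until play realigns: cooperate → 15(1+ρ+…+ρ^4); deviate → 18 + 9(ρ+…+ρ^4).
Cooperation is sustained iff (15−9)(ρ+…+ρ^4) ≥ 18−15.
ρ+…+ρ^4 = 4/5·(1−(4/5)^4)/(1−4/5) = 2.3616, and (18−15)/(15−9) = 0.5000.
2.3616 ≥ 0.5000, so cooperation is sustainable.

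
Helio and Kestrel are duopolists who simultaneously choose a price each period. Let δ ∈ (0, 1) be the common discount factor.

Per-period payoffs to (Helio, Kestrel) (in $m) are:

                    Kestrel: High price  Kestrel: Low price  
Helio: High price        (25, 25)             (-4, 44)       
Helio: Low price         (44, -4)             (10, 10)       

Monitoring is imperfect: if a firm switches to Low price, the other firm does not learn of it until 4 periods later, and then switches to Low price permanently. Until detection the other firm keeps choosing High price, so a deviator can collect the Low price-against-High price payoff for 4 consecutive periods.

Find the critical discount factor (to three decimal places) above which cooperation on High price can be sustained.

A deviator earns 44 for 4 periods, then 10 forever; cooperating earns 25 forever. Multiplying the IC by (1−δ):
25 ≥ 44(1−δ^4) + 10δ^4, so 34·δ^4 ≥ 19 and δ^4 ≥ 19/34.
δ ≥ (19/34)^(1/4) ≈ 0.865.

0.865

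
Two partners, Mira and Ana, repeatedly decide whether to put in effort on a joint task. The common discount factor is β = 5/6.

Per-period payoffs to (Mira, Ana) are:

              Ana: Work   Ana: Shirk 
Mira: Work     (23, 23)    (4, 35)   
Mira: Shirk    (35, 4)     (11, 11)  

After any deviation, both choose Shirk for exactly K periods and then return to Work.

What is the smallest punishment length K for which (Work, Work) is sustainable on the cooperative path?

2

No profitable deviation requires (23−11)(β+…+β^K) ≥ 35−23, i.e. β+…+β^K ≥ 1 ≈ 1.0000.
With β = 5/6, the partial sums are K=1: 0.8333, K=2: 1.5278.
K = 2 is the first length at which the sum reaches 1.0000.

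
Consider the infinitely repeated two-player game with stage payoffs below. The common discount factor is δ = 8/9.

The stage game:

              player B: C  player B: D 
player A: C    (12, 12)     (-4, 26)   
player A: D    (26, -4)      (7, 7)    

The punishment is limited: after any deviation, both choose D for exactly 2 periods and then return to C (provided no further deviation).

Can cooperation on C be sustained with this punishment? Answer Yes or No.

IC: δ+…+δ^2 ≥ (26−12)/(12−7) = 14/5.
At δ = 8/9: partial sum = 1.6790 < 2.8000. Cooperation not sustainable.

No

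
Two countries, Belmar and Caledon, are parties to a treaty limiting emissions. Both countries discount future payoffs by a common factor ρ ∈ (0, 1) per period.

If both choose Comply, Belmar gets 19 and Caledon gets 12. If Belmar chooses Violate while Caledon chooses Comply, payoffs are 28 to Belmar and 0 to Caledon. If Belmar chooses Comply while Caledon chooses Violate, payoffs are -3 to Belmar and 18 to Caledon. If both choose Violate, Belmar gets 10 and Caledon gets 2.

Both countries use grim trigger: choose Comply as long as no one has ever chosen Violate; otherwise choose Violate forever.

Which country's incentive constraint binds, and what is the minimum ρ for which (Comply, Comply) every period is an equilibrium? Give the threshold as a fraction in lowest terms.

Belmar; ρ ≥ 1/2

For Belmar: deviation gain 28−19 = 9, per-period punishment loss 19−10 = 9. IC gives ρ ≥ 9/18 = 1/2.
For Caledon: gain 6, loss 10 per period, so ρ ≥ 6/16 = 3/8.
The tighter constraint is Belmar's, so cooperation needs ρ ≥ 1/2.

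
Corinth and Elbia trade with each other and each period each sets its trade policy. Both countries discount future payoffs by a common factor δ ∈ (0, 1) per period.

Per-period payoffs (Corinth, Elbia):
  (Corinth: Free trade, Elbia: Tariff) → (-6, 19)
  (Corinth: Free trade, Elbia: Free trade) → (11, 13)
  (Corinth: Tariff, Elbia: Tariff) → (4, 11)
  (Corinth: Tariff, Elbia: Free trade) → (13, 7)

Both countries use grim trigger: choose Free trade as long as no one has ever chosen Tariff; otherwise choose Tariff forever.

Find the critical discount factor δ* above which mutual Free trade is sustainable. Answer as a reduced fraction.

Corinth: cooperation gives 11 each period; deviation gives 13 once then 4 forever.
  11/(1−δ) ≥ 13 + 4δ/(1−δ) ⇒ δ ≥ 2/9.
Elbia: cooperation gives 13 each period; deviation gives 19 once then 11 forever.
  δ ≥ 6/8 = 3/4.
Both must hold, so the binding constraint is Elbia's: δ ≥ 3/4.

3/4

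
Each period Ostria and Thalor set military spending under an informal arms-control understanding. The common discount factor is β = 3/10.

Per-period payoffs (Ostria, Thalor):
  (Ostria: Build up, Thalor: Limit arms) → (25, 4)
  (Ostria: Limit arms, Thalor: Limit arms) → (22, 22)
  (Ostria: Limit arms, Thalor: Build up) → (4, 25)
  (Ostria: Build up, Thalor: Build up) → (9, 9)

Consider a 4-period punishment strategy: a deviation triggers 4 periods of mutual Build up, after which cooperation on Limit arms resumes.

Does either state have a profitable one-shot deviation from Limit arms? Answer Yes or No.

A one-shot deviation gives 25 now, then 9 for 4 periods, then back to 22.
Gain from deviating: (25−22) today; loss: (22−9) in each of the next 4 periods.
No-deviation condition: (22−9)(β+…+β^4) ≥ 25−22, i.e. β+…+β^4 ≥ 3/13.
At β = 3/10: β+…+β^4 = 0.4251 ≥ 0.2308.
So cooperation is sustainable.

No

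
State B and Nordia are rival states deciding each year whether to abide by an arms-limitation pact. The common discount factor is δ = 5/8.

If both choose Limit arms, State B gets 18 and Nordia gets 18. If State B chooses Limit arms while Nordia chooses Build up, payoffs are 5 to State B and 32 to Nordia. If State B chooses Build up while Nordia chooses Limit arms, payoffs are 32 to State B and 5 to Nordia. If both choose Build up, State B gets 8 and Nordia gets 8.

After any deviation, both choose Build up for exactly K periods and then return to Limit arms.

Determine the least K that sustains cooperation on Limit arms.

4

IC: δ(1−δ^K)/(1−δ) ≥ (32−18)/(18−8) = 7/5.
With δ = 5/8: need 1 − δ^K ≥ 7/5·(1−5/8)/(5/8), i.e. δ^K ≤ 0.1600.
Since (5/8)^3 = 0.2441 and (5/8)^4 = 0.1526, the smallest such K is 4.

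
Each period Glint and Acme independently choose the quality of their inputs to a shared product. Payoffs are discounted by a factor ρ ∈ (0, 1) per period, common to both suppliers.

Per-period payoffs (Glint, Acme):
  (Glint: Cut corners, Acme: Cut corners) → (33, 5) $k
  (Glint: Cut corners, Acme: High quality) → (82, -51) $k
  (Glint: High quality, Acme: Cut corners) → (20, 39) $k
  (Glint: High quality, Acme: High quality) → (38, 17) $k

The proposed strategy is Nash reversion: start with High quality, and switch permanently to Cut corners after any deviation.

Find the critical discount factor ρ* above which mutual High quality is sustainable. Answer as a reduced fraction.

44/49

Glint's threshold: (82−38)/(82−33) = 44/49.
Acme's threshold: (39−17)/(39−5) = 11/17.
44/49 > 11/17, so Glint binds and ρ* = 44/49.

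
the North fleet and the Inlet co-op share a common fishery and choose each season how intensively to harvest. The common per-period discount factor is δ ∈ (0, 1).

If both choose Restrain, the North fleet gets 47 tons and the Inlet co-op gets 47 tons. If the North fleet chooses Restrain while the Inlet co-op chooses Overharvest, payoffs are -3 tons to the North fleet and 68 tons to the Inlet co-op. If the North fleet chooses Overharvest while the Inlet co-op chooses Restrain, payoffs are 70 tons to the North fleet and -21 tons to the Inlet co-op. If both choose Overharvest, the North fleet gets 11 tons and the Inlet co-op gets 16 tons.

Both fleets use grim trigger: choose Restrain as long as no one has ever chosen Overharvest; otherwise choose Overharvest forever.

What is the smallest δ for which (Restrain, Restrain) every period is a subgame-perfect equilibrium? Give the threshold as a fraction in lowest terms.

21/52

For the North fleet: deviation gain 70−47 = 23, per-period punishment loss 47−11 = 36. IC gives δ ≥ 23/59.
For the Inlet co-op: gain 21, loss 31 per period, so δ ≥ 21/52.
The tighter constraint is the Inlet co-op's, so cooperation needs δ ≥ 21/52.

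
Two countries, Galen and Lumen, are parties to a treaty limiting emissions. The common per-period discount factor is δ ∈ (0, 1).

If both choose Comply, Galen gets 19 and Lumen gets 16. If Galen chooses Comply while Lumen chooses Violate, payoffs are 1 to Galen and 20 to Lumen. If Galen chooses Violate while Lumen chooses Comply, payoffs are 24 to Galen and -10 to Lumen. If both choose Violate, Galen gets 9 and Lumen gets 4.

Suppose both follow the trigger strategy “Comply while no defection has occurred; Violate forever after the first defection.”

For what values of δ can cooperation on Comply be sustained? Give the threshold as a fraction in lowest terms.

For Galen: deviation gain 24−19 = 5, per-period punishment loss 19−9 = 10. IC gives δ ≥ 5/15 = 1/3.
For Lumen: gain 4, loss 12 per period, so δ ≥ 4/16 = 1/4.
The tighter constraint is Galen's, so cooperation needs δ ≥ 1/3.

1/3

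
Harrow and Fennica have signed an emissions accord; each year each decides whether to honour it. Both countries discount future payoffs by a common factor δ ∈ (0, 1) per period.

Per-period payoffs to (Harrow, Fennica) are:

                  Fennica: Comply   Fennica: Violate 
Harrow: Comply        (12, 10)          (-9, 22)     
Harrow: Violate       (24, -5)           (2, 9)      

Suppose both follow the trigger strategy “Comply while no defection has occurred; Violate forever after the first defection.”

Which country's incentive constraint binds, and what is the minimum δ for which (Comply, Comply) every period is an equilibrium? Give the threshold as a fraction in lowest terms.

Fennica; δ ≥ 12/13

Harrow: cooperation gives 12 each period; deviation gives 24 once then 2 forever.
  12/(1−δ) ≥ 24 + 2δ/(1−δ) ⇒ δ ≥ 12/22 = 6/11.
Fennica: cooperation gives 10 each period; deviation gives 22 once then 9 forever.
  δ ≥ 12/13.
Both must hold, so the binding constraint is Fennica's: δ ≥ 12/13.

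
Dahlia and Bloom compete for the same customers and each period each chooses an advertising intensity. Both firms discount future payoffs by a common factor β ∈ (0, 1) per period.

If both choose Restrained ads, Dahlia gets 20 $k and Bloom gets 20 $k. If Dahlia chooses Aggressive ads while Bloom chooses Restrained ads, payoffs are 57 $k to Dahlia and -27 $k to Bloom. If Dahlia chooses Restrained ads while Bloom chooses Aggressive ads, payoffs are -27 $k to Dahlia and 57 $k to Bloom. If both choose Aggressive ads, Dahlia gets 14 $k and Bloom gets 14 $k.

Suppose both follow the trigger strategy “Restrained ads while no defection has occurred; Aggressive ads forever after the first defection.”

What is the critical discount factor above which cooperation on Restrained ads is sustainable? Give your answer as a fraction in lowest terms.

20/(1−β) ≥ 57 + 14β/(1−β)
20 ≥ 57 − 43β
β ≥ 37/43.

37/43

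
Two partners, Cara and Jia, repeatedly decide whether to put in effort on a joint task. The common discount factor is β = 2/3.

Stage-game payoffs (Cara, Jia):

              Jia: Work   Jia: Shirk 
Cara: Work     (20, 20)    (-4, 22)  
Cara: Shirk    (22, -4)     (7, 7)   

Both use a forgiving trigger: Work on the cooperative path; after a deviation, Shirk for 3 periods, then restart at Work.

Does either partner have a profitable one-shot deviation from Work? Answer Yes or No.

No

Comparing payoff streams over the 4 periods until play realigns: cooperate → 20(1+β+…+β^3); deviate → 22 + 7(β+…+β^3).
Cooperation is sustained iff (20−7)(β+…+β^3) ≥ 22−20.
β+…+β^3 = 2/3·(1−(2/3)^3)/(1−2/3) = 1.4074, and (22−20)/(20−7) = 0.1538.
1.4074 ≥ 0.1538, so cooperation is sustainable.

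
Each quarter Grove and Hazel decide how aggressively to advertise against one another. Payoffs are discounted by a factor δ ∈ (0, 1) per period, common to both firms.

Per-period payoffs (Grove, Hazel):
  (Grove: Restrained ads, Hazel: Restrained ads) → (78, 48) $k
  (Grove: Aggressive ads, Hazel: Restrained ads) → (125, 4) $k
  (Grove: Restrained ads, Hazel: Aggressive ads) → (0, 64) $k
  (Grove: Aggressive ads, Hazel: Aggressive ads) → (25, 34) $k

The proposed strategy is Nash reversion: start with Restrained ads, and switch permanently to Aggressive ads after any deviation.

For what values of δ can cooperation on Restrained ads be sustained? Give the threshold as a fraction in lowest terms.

8/15

For Grove: deviation gain 125−78 = 47, per-period punishment loss 78−25 = 53. IC gives δ ≥ 47/100.
For Hazel: gain 16, loss 14 per period, so δ ≥ 16/30 = 8/15.
The tighter constraint is Hazel's, so cooperation needs δ ≥ 8/15.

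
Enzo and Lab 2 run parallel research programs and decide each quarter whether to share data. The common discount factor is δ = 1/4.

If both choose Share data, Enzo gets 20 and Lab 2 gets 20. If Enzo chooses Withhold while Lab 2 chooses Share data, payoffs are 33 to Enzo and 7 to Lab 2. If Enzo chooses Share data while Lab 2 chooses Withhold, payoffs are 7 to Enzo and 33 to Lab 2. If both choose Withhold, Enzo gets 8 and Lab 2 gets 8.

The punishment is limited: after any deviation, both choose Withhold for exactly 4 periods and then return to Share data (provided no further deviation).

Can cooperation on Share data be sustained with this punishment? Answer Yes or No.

IC: δ+…+δ^4 ≥ (33−20)/(20−8) = 13/12.
At δ = 1/4: partial sum = 0.3320 < 1.0833. Cooperation not sustainable.

No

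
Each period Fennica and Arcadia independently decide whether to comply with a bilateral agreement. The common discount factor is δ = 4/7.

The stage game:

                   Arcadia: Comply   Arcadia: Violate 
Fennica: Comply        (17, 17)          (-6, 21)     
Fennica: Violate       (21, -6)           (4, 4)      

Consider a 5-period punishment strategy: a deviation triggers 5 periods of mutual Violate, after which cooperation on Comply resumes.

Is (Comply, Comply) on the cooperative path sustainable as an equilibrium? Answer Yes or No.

A one-shot deviation gives 21 now, then 4 for 5 periods, then back to 17.
Gain from deviating: (21−17) today; loss: (17−4) in each of the next 5 periods.
No-deviation condition: (17−4)(δ+…+δ^5) ≥ 21−17, i.e. δ+…+δ^5 ≥ 4/13.
At δ = 4/7: δ+…+δ^5 = 1.2521 ≥ 0.3077.
So cooperation is sustainable.

Yes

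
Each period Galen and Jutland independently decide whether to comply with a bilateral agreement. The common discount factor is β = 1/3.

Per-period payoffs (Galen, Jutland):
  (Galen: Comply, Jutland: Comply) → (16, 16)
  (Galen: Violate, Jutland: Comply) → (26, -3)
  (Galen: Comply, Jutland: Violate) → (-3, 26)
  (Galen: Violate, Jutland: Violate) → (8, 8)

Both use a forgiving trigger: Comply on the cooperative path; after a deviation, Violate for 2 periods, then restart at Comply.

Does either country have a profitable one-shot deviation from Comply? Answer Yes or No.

Yes

A one-shot deviation gives 26 now, then 8 for 2 periods, then back to 16.
Gain from deviating: (26−16) today; loss: (16−8) in each of the next 2 periods.
No-deviation condition: (16−8)(β+…+β^2) ≥ 26−16, i.e. β+…+β^2 ≥ 5/4.
At β = 1/3: β+…+β^2 = 0.4444 < 1.2500.
So cooperation is not sustainable.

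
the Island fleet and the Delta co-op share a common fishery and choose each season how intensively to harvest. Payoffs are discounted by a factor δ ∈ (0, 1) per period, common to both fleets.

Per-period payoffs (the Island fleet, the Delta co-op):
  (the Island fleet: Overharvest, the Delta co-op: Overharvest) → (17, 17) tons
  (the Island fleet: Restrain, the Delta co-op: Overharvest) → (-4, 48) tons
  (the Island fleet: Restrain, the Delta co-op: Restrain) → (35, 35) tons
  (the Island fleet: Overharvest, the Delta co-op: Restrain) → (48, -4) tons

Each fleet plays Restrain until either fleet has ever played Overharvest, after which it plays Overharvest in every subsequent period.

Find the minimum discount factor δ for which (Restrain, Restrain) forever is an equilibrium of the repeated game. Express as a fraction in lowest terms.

One-period gain from deviating is 48 − 35 = 13. The loss is 35 − 17 = 18 in every subsequent period, with present value 18·δ/(1−δ).
Deviation is unprofitable when 18·δ/(1−δ) ≥ 13, i.e. δ/(1−δ) ≥ 13/18.
Equivalently δ ≥ 13/(13+18) = 13/31.

13/31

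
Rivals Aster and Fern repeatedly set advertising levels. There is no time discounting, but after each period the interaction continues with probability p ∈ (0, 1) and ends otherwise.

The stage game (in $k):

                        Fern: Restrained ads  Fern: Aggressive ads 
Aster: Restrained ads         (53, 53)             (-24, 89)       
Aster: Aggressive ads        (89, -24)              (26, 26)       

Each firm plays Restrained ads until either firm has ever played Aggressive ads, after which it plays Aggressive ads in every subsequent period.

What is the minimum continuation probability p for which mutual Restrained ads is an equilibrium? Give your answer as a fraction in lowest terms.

With no time discounting, the continuation probability p plays the role of the discount factor.
Grim-trigger IC: 53/(1−p) ≥ 89 + 26p/(1−p) ⇒ p ≥ (89−53)/(89−26) = 4/7.

4/7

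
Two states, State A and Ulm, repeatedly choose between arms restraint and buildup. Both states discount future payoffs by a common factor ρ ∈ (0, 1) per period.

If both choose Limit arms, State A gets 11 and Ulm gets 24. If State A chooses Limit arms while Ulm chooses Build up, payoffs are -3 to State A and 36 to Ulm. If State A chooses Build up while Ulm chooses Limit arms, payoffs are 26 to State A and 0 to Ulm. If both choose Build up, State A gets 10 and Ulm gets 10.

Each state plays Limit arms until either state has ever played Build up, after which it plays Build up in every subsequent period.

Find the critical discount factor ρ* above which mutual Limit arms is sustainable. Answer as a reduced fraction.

15/16

State A: cooperation gives 11 each period; deviation gives 26 once then 10 forever.
  11/(1−ρ) ≥ 26 + 10ρ/(1−ρ) ⇒ ρ ≥ 15/16.
Ulm: cooperation gives 24 each period; deviation gives 36 once then 10 forever.
  ρ ≥ 12/26 = 6/13.
Both must hold, so the binding constraint is State A's: ρ ≥ 15/16.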